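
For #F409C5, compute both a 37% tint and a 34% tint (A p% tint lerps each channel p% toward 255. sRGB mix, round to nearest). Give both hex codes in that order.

#F864DA, #F85DD9

#F409C5 is rgb(244, 9, 197).
37% tint:
  R: 244 + 0.37×(255−244) = 244 + 4.07 = 248.07 → 248
  G: 9 + 91.02 = 100.02 → 100
  B: 197 + 0.37×(255−197) = 197 + 21.46 = 218.46 → 218
  → #F864DA
34% tint:
  R: 244 + 0.34×(255−244) = 244 + 3.74 = 247.74 → 248
  G: 9 + 83.64 = 92.64 → 93
  B: 197 + 19.72 = 216.72 → 217
  → #F85DD9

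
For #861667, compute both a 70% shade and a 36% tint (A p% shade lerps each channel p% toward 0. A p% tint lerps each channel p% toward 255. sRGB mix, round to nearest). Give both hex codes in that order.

#28071f, #b26a9e

#861667 is rgb(134, 22, 103).
70% shade:
  R: 134 + 0.7×(0−134) = 134 − 93.8 = 40.2 → 40
  G: 22 − 15.4 = 6.6 → 7
  B: 103 + 0.7×(0−103) = 103 − 72.1 = 30.9 → 31
  → #28071f
36% tint:
  R: 134 + 0.36×(255−134) = 134 + 43.56 = 177.56 → 178
  G: 22 + 0.36×(255−22) = 22 + 83.88 = 105.88 → 106
  B: 103 + 54.72 = 157.72 → 158
  → #b26a9e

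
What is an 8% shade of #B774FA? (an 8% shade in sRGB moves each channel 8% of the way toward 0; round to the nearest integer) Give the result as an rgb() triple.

rgb(168, 107, 230)

#B774FA is rgb(183, 116, 250).
An 8% shade moves each channel 8% toward 0:
  R: 183 − 14.64 = 168.36 → 168
  G: 116 − 9.28 = 106.72 → 107
  B: 250 + 0.08×(0−250) = 250 − 20 = 230 → 230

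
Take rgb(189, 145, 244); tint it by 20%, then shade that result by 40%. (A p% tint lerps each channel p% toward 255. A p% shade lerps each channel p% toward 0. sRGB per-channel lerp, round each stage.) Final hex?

Lerp each channel 20% toward 255:
  R: 189 + 13.2 = 202.2 → 202
  G: 145 + 22 = 167 → 167
  B: 244 + 2.2 = 246.2 → 246
After the tint: rgb(202, 167, 246) = #CAA7F6.
Per channel, c → c + 0.4(0 − c):
  R: 202 + 0.4×(0−202) = 202 − 80.8 = 121.2 → 121
  G: 167 − 66.8 = 100.2 → 100
  B: 246 + 0.4×(0−246) = 246 − 98.4 = 147.6 → 148
rgb(121, 100, 148) = #796494.

#796494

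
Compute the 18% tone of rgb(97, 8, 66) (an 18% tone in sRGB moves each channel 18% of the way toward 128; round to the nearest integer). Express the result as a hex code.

An 18% tone moves each channel 18% toward 128:
  R: 97 + 0.18×(128−97) = 97 + 5.58 = 102.58 → 103
  G: 8 + 0.18×(128−8) = 8 + 21.6 = 29.6 → 30
  B: 66 + 11.16 = 77.16 → 77
rgb(103, 30, 77) = #671e4d.

#671e4d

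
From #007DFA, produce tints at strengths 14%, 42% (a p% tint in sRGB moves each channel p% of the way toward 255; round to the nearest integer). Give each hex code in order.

#007DFA is rgb(0, 125, 250).
14%: (0 + 35.7 = 35.7→36, 125 + 18.2 = 143.2→143, 250 + 0.7 = 250.7→251) → #248FFB
42%: (0 + 107.1 = 107.1→107, 125 + 54.6 = 179.6→180, 250 + 2.1 = 252.1→252) → #6BB4FC

#248FFB, #6BB4FC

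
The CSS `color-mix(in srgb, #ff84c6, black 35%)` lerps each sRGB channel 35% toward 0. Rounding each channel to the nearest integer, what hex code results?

#a65681

#ff84c6 is rgb(255, 132, 198).
A 35% shade moves each channel 35% toward 0:
  R: 255 + 0.35×(0−255) = 255 − 89.25 = 165.75 → 166
  G: 132 − 46.2 = 85.8 → 86
  B: 198 − 69.3 = 128.7 → 129
rgb(166, 86, 129) = #a65681.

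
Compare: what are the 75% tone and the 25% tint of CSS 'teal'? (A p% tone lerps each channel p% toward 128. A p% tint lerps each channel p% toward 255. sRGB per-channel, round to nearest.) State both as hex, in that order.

#608080, #40a0a0

CSS teal is rgb(0, 128, 128).
75% tone:
  R: 0 + 0.75×(128−0) = 0 + 96 = 96 → 96
  G: 128 + 0.75×(128−128) = 128 + 0 = 128 → 128
  B: 128 + 0.75×(128−128) = 128 + 0 = 128 → 128
  → #608080
25% tint:
  R: 0 + 0.25×(255−0) = 0 + 63.75 = 63.75 → 64
  G: 128 + 31.75 = 159.75 → 160
  B: 128 + 0.25×(255−128) = 128 + 31.75 = 159.75 → 160
  → #40a0a0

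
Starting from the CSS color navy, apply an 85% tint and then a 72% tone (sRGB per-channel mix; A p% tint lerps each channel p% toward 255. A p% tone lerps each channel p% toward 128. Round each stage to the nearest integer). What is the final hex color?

CSS navy is rgb(0, 0, 128).
Per channel, c → c + 0.85(255 − c):
  R: 0 + 216.75 = 216.75 → 217
  G: 0 + 0.85×(255−0) = 0 + 216.75 = 216.75 → 217
  B: 128 + 0.85×(255−128) = 128 + 107.95 = 235.95 → 236
After the tint: rgb(217, 217, 236) = #D9D9EC.
Lerp each channel 72% toward 128:
  R: 217 + 0.72×(128−217) = 217 − 64.08 = 152.92 → 153
  G: 217 − 64.08 = 152.92 → 153
  B: 236 − 77.76 = 158.24 → 158
rgb(153, 153, 158) = #99999E.

#99999E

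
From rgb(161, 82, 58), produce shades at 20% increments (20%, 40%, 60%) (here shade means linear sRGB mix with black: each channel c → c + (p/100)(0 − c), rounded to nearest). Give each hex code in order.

20%: (161 − 32.2 = 128.8→129, 82 − 16.4 = 65.6→66, 58 − 11.6 = 46.4→46) → #81422E
40%: (161 − 64.4 = 96.6→97, 82 − 32.8 = 49.2→49, 58 − 23.2 = 34.8→35) → #613123
60%: (161 − 96.6 = 64.4→64, 82 − 49.2 = 32.8→33, 58 − 34.8 = 23.2→23) → #402117

#81422E, #613123, #402117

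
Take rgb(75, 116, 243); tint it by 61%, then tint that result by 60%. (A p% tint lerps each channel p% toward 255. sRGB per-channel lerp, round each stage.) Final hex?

#E3E9FD

Per channel, c → c + 0.61(255 − c):
  R: 75 + 109.8 = 184.8 → 185
  G: 116 + 0.61×(255−116) = 116 + 84.79 = 200.79 → 201
  B: 243 + 0.61×(255−243) = 243 + 7.32 = 250.32 → 250
After the tint: rgb(185, 201, 250) = #B9C9FA.
A 60% tint moves each channel 60% toward 255:
  R: 185 + 42 = 227 → 227
  G: 201 + 0.6×(255−201) = 201 + 32.4 = 233.4 → 233
  B: 250 + 0.6×(255−250) = 250 + 3 = 253 → 253
rgb(227, 233, 253) = #E3E9FD.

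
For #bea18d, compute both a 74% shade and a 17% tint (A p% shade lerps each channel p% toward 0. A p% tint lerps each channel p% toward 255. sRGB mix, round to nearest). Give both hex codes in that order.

#bea18d is rgb(190, 161, 141).
74% shade:
  R: 190 + 0.74×(0−190) = 190 − 140.6 = 49.4 → 49
  G: 161 + 0.74×(0−161) = 161 − 119.14 = 41.86 → 42
  B: 141 − 104.34 = 36.66 → 37
  → #312a25
17% tint:
  R: 190 + 0.17×(255−190) = 190 + 11.05 = 201.05 → 201
  G: 161 + 0.17×(255−161) = 161 + 15.98 = 176.98 → 177
  B: 141 + 19.38 = 160.38 → 160
  → #c9b1a0

#312a25, #c9b1a0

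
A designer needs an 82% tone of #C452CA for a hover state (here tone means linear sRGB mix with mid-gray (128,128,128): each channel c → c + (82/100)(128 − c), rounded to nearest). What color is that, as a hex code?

#8C788D

#C452CA is rgb(196, 82, 202).
Lerp each channel 82% toward 128:
  R: 196 − 55.76 = 140.24 → 140
  G: 82 + 0.82×(128−82) = 82 + 37.72 = 119.72 → 120
  B: 202 − 60.68 = 141.32 → 141
rgb(140, 120, 141) = #8C788D.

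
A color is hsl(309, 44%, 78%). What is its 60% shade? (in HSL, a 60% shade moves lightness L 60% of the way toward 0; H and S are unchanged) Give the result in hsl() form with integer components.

hsl(309, 44%, 31%)

L moves 60% from 78 toward 0: 78 − 46.8 = 31.2 → 31.
H and S are unchanged.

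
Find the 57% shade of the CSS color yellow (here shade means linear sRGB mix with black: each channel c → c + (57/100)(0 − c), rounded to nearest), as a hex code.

CSS yellow is rgb(255, 255, 0).
Per channel, c → c + 0.57(0 − c):
  R: 255 − 145.35 = 109.65 → 110
  G: 255 − 145.35 = 109.65 → 110
  B: 0 + 0.57×(0−0) = 0 + 0 = 0 → 0
rgb(110, 110, 0) = #6e6e00.

#6e6e00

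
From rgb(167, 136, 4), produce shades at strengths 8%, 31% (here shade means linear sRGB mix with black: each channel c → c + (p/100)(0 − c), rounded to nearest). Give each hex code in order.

8%: (167 − 13.36 = 153.64→154, 136 − 10.88 = 125.12→125, 4→4) → #9a7d04
31%: (167 − 51.77 = 115.23→115, 136 − 42.16 = 93.84→94, 4 − 1.24 = 2.76→3) → #735e03

#9a7d04, #735e03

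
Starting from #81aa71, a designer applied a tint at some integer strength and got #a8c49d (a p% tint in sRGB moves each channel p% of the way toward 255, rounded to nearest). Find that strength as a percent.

31%

#81aa71 is rgb(129, 170, 113); #a8c49d is rgb(168, 196, 157).
On the B channel (widest range): 157 ≈ 113 + (p/100)(255 − 113), so p ≈ 100×(157 − 113)/(255 − 113) = 4400/142 = 30.99.
p = 31 reproduces all three channels after rounding.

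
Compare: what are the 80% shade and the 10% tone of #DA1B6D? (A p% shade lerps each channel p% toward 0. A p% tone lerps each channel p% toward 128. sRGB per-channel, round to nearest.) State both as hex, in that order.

#DA1B6D is rgb(218, 27, 109).
80% shade:
  R: 218 − 174.4 = 43.6 → 44
  G: 27 + 0.8×(0−27) = 27 − 21.6 = 5.4 → 5
  B: 109 − 87.2 = 21.8 → 22
  → #2C0516
10% tone:
  R: 218 − 9 = 209 → 209
  G: 27 + 0.1×(128−27) = 27 + 10.1 = 37.1 → 37
  B: 109 + 0.1×(128−109) = 109 + 1.9 = 110.9 → 111
  → #D1256F

#2C0516, #D1256F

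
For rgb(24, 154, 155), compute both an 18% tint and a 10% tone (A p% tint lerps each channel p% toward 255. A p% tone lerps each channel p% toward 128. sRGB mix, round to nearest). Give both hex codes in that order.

#42ACAD, #229798

18% tint:
  R: 24 + 41.58 = 65.58 → 66
  G: 154 + 0.18×(255−154) = 154 + 18.18 = 172.18 → 172
  B: 155 + 18 = 173 → 173
  → #42ACAD
10% tone:
  R: 24 + 10.4 = 34.4 → 34
  G: 154 + 0.1×(128−154) = 154 − 2.6 = 151.4 → 151
  B: 155 − 2.7 = 152.3 → 152
  → #229798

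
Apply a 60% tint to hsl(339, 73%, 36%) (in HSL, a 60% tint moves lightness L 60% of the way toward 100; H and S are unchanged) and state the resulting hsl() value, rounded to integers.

hsl(339, 73%, 74%)

L moves 60% from 36 toward 100: 36 + 38.4 = 74.4 → 74.
H and S are unchanged.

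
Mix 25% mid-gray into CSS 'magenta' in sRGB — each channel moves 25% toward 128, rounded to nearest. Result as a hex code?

CSS magenta is rgb(255, 0, 255).
A 25% tone moves each channel 25% toward 128:
  R: 255 + 0.25×(128−255) = 255 − 31.75 = 223.25 → 223
  G: 0 + 0.25×(128−0) = 0 + 32 = 32 → 32
  B: 255 + 0.25×(128−255) = 255 − 31.75 = 223.25 → 223
rgb(223, 32, 223) = #df20df.

#df20df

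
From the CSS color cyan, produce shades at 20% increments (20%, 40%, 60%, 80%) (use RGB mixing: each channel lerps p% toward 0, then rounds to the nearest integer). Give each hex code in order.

CSS cyan is rgb(0, 255, 255).
20%: (0→0, 255 − 51 = 204→204, 255 − 51 = 204→204) → #00CCCC
40%: (0→0, 255 − 102 = 153→153, 255 − 102 = 153→153) → #009999
60%: (0→0, 255 − 153 = 102→102, 255 − 153 = 102→102) → #006666
80%: (0→0, 255 − 204 = 51→51, 255 − 204 = 51→51) → #003333

#00CCCC, #009999, #006666, #003333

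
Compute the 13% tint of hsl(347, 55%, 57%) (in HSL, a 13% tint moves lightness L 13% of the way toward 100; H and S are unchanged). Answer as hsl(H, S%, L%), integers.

L moves 13% from 57 toward 100: 57 + 5.59 = 62.59 → 63.
H and S are unchanged.

hsl(347, 55%, 63%)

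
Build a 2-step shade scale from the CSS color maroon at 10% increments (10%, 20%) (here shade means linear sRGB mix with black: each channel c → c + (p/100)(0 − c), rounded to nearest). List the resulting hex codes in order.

CSS maroon is rgb(128, 0, 0).
10%: (128 − 12.8 = 115.2→115, 0→0, 0→0) → #730000
20%: (128 − 25.6 = 102.4→102, 0→0, 0→0) → #660000

#730000, #660000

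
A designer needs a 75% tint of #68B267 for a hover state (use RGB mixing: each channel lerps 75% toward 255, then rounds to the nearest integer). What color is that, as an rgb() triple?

rgb(217, 236, 217)

#68B267 is rgb(104, 178, 103).
A 75% tint moves each channel 75% toward 255:
  R: 104 + 0.75×(255−104) = 104 + 113.25 = 217.25 → 217
  G: 178 + 0.75×(255−178) = 178 + 57.75 = 235.75 → 236
  B: 103 + 0.75×(255−103) = 103 + 114 = 217 → 217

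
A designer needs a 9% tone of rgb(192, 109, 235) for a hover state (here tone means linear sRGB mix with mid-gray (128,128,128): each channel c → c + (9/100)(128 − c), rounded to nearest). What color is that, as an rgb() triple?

rgb(186, 111, 225)

Per channel, c → c + 0.09(128 − c):
  R: 192 + 0.09×(128−192) = 192 − 5.76 = 186.24 → 186
  G: 109 + 0.09×(128−109) = 109 + 1.71 = 110.71 → 111
  B: 235 + 0.09×(128−235) = 235 − 9.63 = 225.37 → 225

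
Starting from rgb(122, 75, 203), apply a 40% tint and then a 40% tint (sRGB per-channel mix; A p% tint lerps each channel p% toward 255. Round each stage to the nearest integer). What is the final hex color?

A 40% tint moves each channel 40% toward 255:
  R: 122 + 0.4×(255−122) = 122 + 53.2 = 175.2 → 175
  G: 75 + 72 = 147 → 147
  B: 203 + 20.8 = 223.8 → 224
After the tint: rgb(175, 147, 224) = #AF93E0.
Lerp each channel 40% toward 255:
  R: 175 + 0.4×(255−175) = 175 + 32 = 207 → 207
  G: 147 + 43.2 = 190.2 → 190
  B: 224 + 12.4 = 236.4 → 236
rgb(207, 190, 236) = #CFBEEC.

#CFBEEC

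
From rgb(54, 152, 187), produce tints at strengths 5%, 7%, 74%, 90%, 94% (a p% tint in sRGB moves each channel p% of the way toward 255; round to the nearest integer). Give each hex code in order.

#409dbe, #449fc0, #cbe4ed, #ebf5f8, #f3f9fb

5%: (54 + 10.05 = 64.05→64, 152 + 5.15 = 157.15→157, 187 + 3.4 = 190.4→190) → #409dbe
7%: (54 + 14.07 = 68.07→68, 152 + 7.21 = 159.21→159, 187 + 4.76 = 191.76→192) → #449fc0
74%: (54 + 148.74 = 202.74→203, 152 + 76.22 = 228.22→228, 187 + 50.32 = 237.32→237) → #cbe4ed
90%: (54 + 180.9 = 234.9→235, 152 + 92.7 = 244.7→245, 187 + 61.2 = 248.2→248) → #ebf5f8
94%: (54 + 188.94 = 242.94→243, 152 + 96.82 = 248.82→249, 187 + 63.92 = 250.92→251) → #f3f9fb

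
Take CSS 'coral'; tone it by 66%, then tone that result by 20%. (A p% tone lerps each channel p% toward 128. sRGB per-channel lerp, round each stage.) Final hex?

#A28073

CSS coral is rgb(255, 127, 80).
A 66% tone moves each channel 66% toward 128:
  R: 255 + 0.66×(128−255) = 255 − 83.82 = 171.18 → 171
  G: 127 + 0.66×(128−127) = 127 + 0.66 = 127.66 → 128
  B: 80 + 31.68 = 111.68 → 112
After the tone: rgb(171, 128, 112) = #AB8070.
Per channel, c → c + 0.2(128 − c):
  R: 171 − 8.6 = 162.4 → 162
  G: 128 + 0.2×(128−128) = 128 + 0 = 128 → 128
  B: 112 + 3.2 = 115.2 → 115
rgb(162, 128, 115) = #A28073.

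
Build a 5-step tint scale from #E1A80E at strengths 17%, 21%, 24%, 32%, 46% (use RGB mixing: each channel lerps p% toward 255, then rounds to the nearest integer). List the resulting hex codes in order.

#E1A80E is rgb(225, 168, 14).
17%: (225 + 5.1 = 230.1→230, 168 + 14.79 = 182.79→183, 14 + 40.97 = 54.97→55) → #E6B737
21%: (225 + 6.3 = 231.3→231, 168 + 18.27 = 186.27→186, 14 + 50.61 = 64.61→65) → #E7BA41
24%: (225 + 7.2 = 232.2→232, 168 + 20.88 = 188.88→189, 14 + 57.84 = 71.84→72) → #E8BD48
32%: (225 + 9.6 = 234.6→235, 168 + 27.84 = 195.84→196, 14 + 77.12 = 91.12→91) → #EBC45B
46%: (225 + 13.8 = 238.8→239, 168 + 40.02 = 208.02→208, 14 + 110.86 = 124.86→125) → #EFD07D

#E6B737, #E7BA41, #E8BD48, #EBC45B, #EFD07D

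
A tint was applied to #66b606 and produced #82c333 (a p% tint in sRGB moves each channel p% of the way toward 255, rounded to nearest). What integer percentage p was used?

#66b606 is rgb(102, 182, 6); #82c333 is rgb(130, 195, 51).
On the B channel (widest range): 51 ≈ 6 + (p/100)(255 − 6), so p ≈ 100×(51 − 6)/(255 − 6) = 4500/249 = 18.07.
p = 18 reproduces all three channels after rounding.

18%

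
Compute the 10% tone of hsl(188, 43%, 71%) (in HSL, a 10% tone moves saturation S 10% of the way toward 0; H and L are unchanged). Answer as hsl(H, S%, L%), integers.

hsl(188, 39%, 71%)

S moves 10% from 43 toward 0: 43 − 4.3 = 38.7 → 39.
H and L are unchanged.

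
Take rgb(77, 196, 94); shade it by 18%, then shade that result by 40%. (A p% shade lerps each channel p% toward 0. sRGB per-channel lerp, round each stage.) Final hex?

#26612e

Per channel, c → c + 0.18(0 − c):
  R: 77 + 0.18×(0−77) = 77 − 13.86 = 63.14 → 63
  G: 196 + 0.18×(0−196) = 196 − 35.28 = 160.72 → 161
  B: 94 − 16.92 = 77.08 → 77
After the shade: rgb(63, 161, 77) = #3fa14d.
Lerp each channel 40% toward 0:
  R: 63 + 0.4×(0−63) = 63 − 25.2 = 37.8 → 38
  G: 161 − 64.4 = 96.6 → 97
  B: 77 + 0.4×(0−77) = 77 − 30.8 = 46.2 → 46
rgb(38, 97, 46) = #26612e.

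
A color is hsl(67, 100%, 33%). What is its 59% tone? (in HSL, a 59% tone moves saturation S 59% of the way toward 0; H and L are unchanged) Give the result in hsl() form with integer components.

hsl(67, 41%, 33%)

S moves 59% from 100 toward 0: 100 − 59 = 41 → 41.
H and L are unchanged.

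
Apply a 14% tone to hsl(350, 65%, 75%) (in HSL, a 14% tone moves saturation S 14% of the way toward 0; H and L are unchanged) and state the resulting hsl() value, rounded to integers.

S moves 14% from 65 toward 0: 65 − 9.1 = 55.9 → 56.
H and L are unchanged.

hsl(350, 56%, 75%)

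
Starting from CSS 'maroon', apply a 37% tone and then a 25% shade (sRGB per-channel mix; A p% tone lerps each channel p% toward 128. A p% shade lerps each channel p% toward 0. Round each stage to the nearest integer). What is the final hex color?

CSS maroon is rgb(128, 0, 0).
Lerp each channel 37% toward 128:
  R: 128 + 0.37×(128−128) = 128 + 0 = 128 → 128
  G: 0 + 0.37×(128−0) = 0 + 47.36 = 47.36 → 47
  B: 0 + 47.36 = 47.36 → 47
After the tone: rgb(128, 47, 47) = #802F2F.
A 25% shade moves each channel 25% toward 0:
  R: 128 − 32 = 96 → 96
  G: 47 + 0.25×(0−47) = 47 − 11.75 = 35.25 → 35
  B: 47 + 0.25×(0−47) = 47 − 11.75 = 35.25 → 35
rgb(96, 35, 35) = #602323.

#602323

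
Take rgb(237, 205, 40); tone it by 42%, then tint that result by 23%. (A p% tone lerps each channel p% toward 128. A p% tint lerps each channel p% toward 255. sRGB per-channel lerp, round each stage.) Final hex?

#cec076

Lerp each channel 42% toward 128:
  R: 237 + 0.42×(128−237) = 237 − 45.78 = 191.22 → 191
  G: 205 + 0.42×(128−205) = 205 − 32.34 = 172.66 → 173
  B: 40 + 0.42×(128−40) = 40 + 36.96 = 76.96 → 77
After the tone: rgb(191, 173, 77) = #bfad4d.
Lerp each channel 23% toward 255:
  R: 191 + 0.23×(255−191) = 191 + 14.72 = 205.72 → 206
  G: 173 + 18.86 = 191.86 → 192
  B: 77 + 40.94 = 117.94 → 118
rgb(206, 192, 118) = #cec076.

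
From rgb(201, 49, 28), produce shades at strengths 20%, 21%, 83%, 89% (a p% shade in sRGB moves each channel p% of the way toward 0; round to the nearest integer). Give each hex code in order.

#A12716, #9F2716, #220805, #160503

20%: (201 − 40.2 = 160.8→161, 49 − 9.8 = 39.2→39, 28 − 5.6 = 22.4→22) → #A12716
21%: (201 − 42.21 = 158.79→159, 49 − 10.29 = 38.71→39, 28 − 5.88 = 22.12→22) → #9F2716
83%: (201 − 166.83 = 34.17→34, 49 − 40.67 = 8.33→8, 28 − 23.24 = 4.76→5) → #220805
89%: (201 − 178.89 = 22.11→22, 49 − 43.61 = 5.39→5, 28 − 24.92 = 3.08→3) → #160503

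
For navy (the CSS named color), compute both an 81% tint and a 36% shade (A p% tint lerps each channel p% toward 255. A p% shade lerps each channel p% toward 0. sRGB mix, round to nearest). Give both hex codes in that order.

#cfcfe7, #000052

CSS navy is rgb(0, 0, 128).
81% tint:
  R: 0 + 206.55 = 206.55 → 207
  G: 0 + 206.55 = 206.55 → 207
  B: 128 + 0.81×(255−128) = 128 + 102.87 = 230.87 → 231
  → #cfcfe7
36% shade:
  R: 0 + 0.36×(0−0) = 0 + 0 = 0 → 0
  G: 0 + 0.36×(0−0) = 0 + 0 = 0 → 0
  B: 128 − 46.08 = 81.92 → 82
  → #000052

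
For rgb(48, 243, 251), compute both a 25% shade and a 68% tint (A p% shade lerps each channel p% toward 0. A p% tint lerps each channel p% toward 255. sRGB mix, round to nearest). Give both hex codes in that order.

25% shade:
  R: 48 + 0.25×(0−48) = 48 − 12 = 36 → 36
  G: 243 − 60.75 = 182.25 → 182
  B: 251 + 0.25×(0−251) = 251 − 62.75 = 188.25 → 188
  → #24B6BC
68% tint:
  R: 48 + 0.68×(255−48) = 48 + 140.76 = 188.76 → 189
  G: 243 + 0.68×(255−243) = 243 + 8.16 = 251.16 → 251
  B: 251 + 2.72 = 253.72 → 254
  → #BDFBFE

#24B6BC, #BDFBFE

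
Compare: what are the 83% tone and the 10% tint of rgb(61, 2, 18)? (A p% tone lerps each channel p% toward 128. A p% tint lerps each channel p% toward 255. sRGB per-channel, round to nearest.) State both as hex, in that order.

#756B6D, #501B2A

83% tone:
  R: 61 + 55.61 = 116.61 → 117
  G: 2 + 104.58 = 106.58 → 107
  B: 18 + 0.83×(128−18) = 18 + 91.3 = 109.3 → 109
  → #756B6D
10% tint:
  R: 61 + 0.1×(255−61) = 61 + 19.4 = 80.4 → 80
  G: 2 + 25.3 = 27.3 → 27
  B: 18 + 23.7 = 41.7 → 42
  → #501B2A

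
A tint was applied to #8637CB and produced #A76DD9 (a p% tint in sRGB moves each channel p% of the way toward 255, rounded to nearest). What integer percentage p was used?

#8637CB is rgb(134, 55, 203); #A76DD9 is rgb(167, 109, 217).
On the G channel (widest range): 109 ≈ 55 + (p/100)(255 − 55), so p ≈ 100×(109 − 55)/(255 − 55) = 5400/200 = 27.00.
p = 27 reproduces all three channels after rounding.

27%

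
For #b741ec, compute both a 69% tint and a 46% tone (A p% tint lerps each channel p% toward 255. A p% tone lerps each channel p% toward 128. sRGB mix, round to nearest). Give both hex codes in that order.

#e9c4f9, #9e5eba

#b741ec is rgb(183, 65, 236).
69% tint:
  R: 183 + 49.68 = 232.68 → 233
  G: 65 + 0.69×(255−65) = 65 + 131.1 = 196.1 → 196
  B: 236 + 13.11 = 249.11 → 249
  → #e9c4f9
46% tone:
  R: 183 − 25.3 = 157.7 → 158
  G: 65 + 0.46×(128−65) = 65 + 28.98 = 93.98 → 94
  B: 236 − 49.68 = 186.32 → 186
  → #9e5eba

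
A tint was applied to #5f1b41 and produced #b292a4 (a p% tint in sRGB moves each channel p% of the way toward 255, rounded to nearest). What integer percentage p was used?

#5f1b41 is rgb(95, 27, 65); #b292a4 is rgb(178, 146, 164).
On the G channel (widest range): 146 ≈ 27 + (p/100)(255 − 27), so p ≈ 100×(146 − 27)/(255 − 27) = 11900/228 = 52.19.
p = 52 reproduces all three channels after rounding.

52%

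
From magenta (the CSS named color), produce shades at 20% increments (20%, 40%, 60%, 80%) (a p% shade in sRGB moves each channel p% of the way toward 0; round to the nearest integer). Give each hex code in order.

CSS magenta is rgb(255, 0, 255).
20%: (255 − 51 = 204→204, 0→0, 255 − 51 = 204→204) → #cc00cc
40%: (255 − 102 = 153→153, 0→0, 255 − 102 = 153→153) → #990099
60%: (255 − 153 = 102→102, 0→0, 255 − 153 = 102→102) → #660066
80%: (255 − 204 = 51→51, 0→0, 255 − 204 = 51→51) → #330033

#cc00cc, #990099, #660066, #330033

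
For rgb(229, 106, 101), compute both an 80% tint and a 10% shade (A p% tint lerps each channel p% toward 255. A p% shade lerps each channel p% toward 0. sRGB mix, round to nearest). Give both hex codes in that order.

#FAE1E0, #CE5F5B

80% tint:
  R: 229 + 0.8×(255−229) = 229 + 20.8 = 249.8 → 250
  G: 106 + 0.8×(255−106) = 106 + 119.2 = 225.2 → 225
  B: 101 + 123.2 = 224.2 → 224
  → #FAE1E0
10% shade:
  R: 229 + 0.1×(0−229) = 229 − 22.9 = 206.1 → 206
  G: 106 + 0.1×(0−106) = 106 − 10.6 = 95.4 → 95
  B: 101 − 10.1 = 90.9 → 91
  → #CE5F5B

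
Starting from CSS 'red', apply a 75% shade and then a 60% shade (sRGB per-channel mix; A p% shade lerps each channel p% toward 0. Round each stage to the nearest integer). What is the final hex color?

#1A0000

CSS red is rgb(255, 0, 0).
A 75% shade moves each channel 75% toward 0:
  R: 255 + 0.75×(0−255) = 255 − 191.25 = 63.75 → 64
  G: 0 + 0 = 0 → 0
  B: 0 + 0.75×(0−0) = 0 + 0 = 0 → 0
After the shade: rgb(64, 0, 0) = #400000.
Per channel, c → c + 0.6(0 − c):
  R: 64 − 38.4 = 25.6 → 26
  G: 0 + 0 = 0 → 0
  B: 0 + 0.6×(0−0) = 0 + 0 = 0 → 0
rgb(26, 0, 0) = #1A0000.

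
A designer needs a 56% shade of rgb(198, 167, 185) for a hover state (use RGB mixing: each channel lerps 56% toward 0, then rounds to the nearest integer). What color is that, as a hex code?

Per channel, c → c + 0.56(0 − c):
  R: 198 − 110.88 = 87.12 → 87
  G: 167 − 93.52 = 73.48 → 73
  B: 185 + 0.56×(0−185) = 185 − 103.6 = 81.4 → 81
rgb(87, 73, 81) = #574951.

#574951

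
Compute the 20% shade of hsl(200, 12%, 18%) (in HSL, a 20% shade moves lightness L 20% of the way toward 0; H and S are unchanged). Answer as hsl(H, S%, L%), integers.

L moves 20% from 18 toward 0: 18 − 3.6 = 14.4 → 14.
H and S are unchanged.

hsl(200, 12%, 14%)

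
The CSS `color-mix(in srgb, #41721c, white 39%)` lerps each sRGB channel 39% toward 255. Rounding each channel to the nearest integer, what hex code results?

#8ba975

#41721c is rgb(65, 114, 28).
Lerp each channel 39% toward 255:
  R: 65 + 0.39×(255−65) = 65 + 74.1 = 139.1 → 139
  G: 114 + 0.39×(255−114) = 114 + 54.99 = 168.99 → 169
  B: 28 + 0.39×(255−28) = 28 + 88.53 = 116.53 → 117
rgb(139, 169, 117) = #8ba975.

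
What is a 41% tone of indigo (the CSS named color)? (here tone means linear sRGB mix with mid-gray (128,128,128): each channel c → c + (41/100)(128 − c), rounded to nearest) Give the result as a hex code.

#613481

CSS indigo is rgb(75, 0, 130).
A 41% tone moves each channel 41% toward 128:
  R: 75 + 0.41×(128−75) = 75 + 21.73 = 96.73 → 97
  G: 0 + 0.41×(128−0) = 0 + 52.48 = 52.48 → 52
  B: 130 + 0.41×(128−130) = 130 − 0.82 = 129.18 → 129
rgb(97, 52, 129) = #613481.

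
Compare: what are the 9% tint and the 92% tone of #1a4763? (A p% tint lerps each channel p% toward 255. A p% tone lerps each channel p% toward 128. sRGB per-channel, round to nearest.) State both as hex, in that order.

#2f5871, #787b7e

#1a4763 is rgb(26, 71, 99).
9% tint:
  R: 26 + 0.09×(255−26) = 26 + 20.61 = 46.61 → 47
  G: 71 + 0.09×(255−71) = 71 + 16.56 = 87.56 → 88
  B: 99 + 14.04 = 113.04 → 113
  → #2f5871
92% tone:
  R: 26 + 0.92×(128−26) = 26 + 93.84 = 119.84 → 120
  G: 71 + 0.92×(128−71) = 71 + 52.44 = 123.44 → 123
  B: 99 + 26.68 = 125.68 → 126
  → #787b7e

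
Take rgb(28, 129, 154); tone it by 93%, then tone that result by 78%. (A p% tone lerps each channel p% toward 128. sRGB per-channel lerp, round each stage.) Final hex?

Lerp each channel 93% toward 128:
  R: 28 + 93 = 121 → 121
  G: 129 − 0.93 = 128.07 → 128
  B: 154 + 0.93×(128−154) = 154 − 24.18 = 129.82 → 130
After the tone: rgb(121, 128, 130) = #798082.
Lerp each channel 78% toward 128:
  R: 121 + 0.78×(128−121) = 121 + 5.46 = 126.46 → 126
  G: 128 + 0 = 128 → 128
  B: 130 + 0.78×(128−130) = 130 − 1.56 = 128.44 → 128
rgb(126, 128, 128) = #7E8080.

#7E8080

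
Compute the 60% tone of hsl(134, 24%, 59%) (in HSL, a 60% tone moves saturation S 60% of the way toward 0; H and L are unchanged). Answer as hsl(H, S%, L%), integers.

hsl(134, 10%, 59%)

S moves 60% from 24 toward 0: 24 − 14.4 = 9.6 → 10.
H and L are unchanged.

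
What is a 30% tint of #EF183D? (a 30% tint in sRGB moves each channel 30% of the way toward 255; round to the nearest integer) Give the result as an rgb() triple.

rgb(244, 93, 119)

#EF183D is rgb(239, 24, 61).
A 30% tint moves each channel 30% toward 255:
  R: 239 + 0.3×(255−239) = 239 + 4.8 = 243.8 → 244
  G: 24 + 0.3×(255−24) = 24 + 69.3 = 93.3 → 93
  B: 61 + 0.3×(255−61) = 61 + 58.2 = 119.2 → 119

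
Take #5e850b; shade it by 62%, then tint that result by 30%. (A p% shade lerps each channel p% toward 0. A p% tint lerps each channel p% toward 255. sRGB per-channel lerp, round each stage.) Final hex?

#66704f

#5e850b is rgb(94, 133, 11).
Per channel, c → c + 0.62(0 − c):
  R: 94 + 0.62×(0−94) = 94 − 58.28 = 35.72 → 36
  G: 133 + 0.62×(0−133) = 133 − 82.46 = 50.54 → 51
  B: 11 + 0.62×(0−11) = 11 − 6.82 = 4.18 → 4
After the shade: rgb(36, 51, 4) = #243304.
Lerp each channel 30% toward 255:
  R: 36 + 65.7 = 101.7 → 102
  G: 51 + 61.2 = 112.2 → 112
  B: 4 + 0.3×(255−4) = 4 + 75.3 = 79.3 → 79
rgb(102, 112, 79) = #66704f.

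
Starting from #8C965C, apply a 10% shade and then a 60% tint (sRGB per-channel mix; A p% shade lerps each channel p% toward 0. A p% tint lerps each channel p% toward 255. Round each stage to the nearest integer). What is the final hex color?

#8C965C is rgb(140, 150, 92).
Lerp each channel 10% toward 0:
  R: 140 − 14 = 126 → 126
  G: 150 + 0.1×(0−150) = 150 − 15 = 135 → 135
  B: 92 − 9.2 = 82.8 → 83
After the shade: rgb(126, 135, 83) = #7E8753.
Per channel, c → c + 0.6(255 − c):
  R: 126 + 0.6×(255−126) = 126 + 77.4 = 203.4 → 203
  G: 135 + 0.6×(255−135) = 135 + 72 = 207 → 207
  B: 83 + 103.2 = 186.2 → 186
rgb(203, 207, 186) = #CBCFBA.

#CBCFBA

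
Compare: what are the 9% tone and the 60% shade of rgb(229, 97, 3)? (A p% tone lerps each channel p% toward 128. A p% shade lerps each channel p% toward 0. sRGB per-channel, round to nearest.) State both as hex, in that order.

9% tone:
  R: 229 + 0.09×(128−229) = 229 − 9.09 = 219.91 → 220
  G: 97 + 0.09×(128−97) = 97 + 2.79 = 99.79 → 100
  B: 3 + 11.25 = 14.25 → 14
  → #dc640e
60% shade:
  R: 229 − 137.4 = 91.6 → 92
  G: 97 − 58.2 = 38.8 → 39
  B: 3 + 0.6×(0−3) = 3 − 1.8 = 1.2 → 1
  → #5c2701

#dc640e, #5c2701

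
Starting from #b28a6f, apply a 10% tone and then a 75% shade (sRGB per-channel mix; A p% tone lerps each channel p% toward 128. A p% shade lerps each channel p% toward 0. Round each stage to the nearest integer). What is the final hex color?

#2b221c

#b28a6f is rgb(178, 138, 111).
Lerp each channel 10% toward 128:
  R: 178 − 5 = 173 → 173
  G: 138 − 1 = 137 → 137
  B: 111 + 0.1×(128−111) = 111 + 1.7 = 112.7 → 113
After the tone: rgb(173, 137, 113) = #ad8971.
Per channel, c → c + 0.75(0 − c):
  R: 173 − 129.75 = 43.25 → 43
  G: 137 − 102.75 = 34.25 → 34
  B: 113 + 0.75×(0−113) = 113 − 84.75 = 28.25 → 28
rgb(43, 34, 28) = #2b221c.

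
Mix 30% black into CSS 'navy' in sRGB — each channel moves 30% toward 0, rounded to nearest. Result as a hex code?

CSS navy is rgb(0, 0, 128).
Lerp each channel 30% toward 0:
  R: 0 + 0.3×(0−0) = 0 + 0 = 0 → 0
  G: 0 + 0.3×(0−0) = 0 + 0 = 0 → 0
  B: 128 + 0.3×(0−128) = 128 − 38.4 = 89.6 → 90
rgb(0, 0, 90) = #00005A.

#00005A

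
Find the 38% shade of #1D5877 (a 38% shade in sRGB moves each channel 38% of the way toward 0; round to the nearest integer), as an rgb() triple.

#1D5877 is rgb(29, 88, 119).
Per channel, c → c + 0.38(0 − c):
  R: 29 + 0.38×(0−29) = 29 − 11.02 = 17.98 → 18
  G: 88 − 33.44 = 54.56 → 55
  B: 119 + 0.38×(0−119) = 119 − 45.22 = 73.78 → 74

rgb(18, 55, 74)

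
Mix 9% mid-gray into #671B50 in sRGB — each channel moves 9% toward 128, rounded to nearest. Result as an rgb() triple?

#671B50 is rgb(103, 27, 80).
A 9% tone moves each channel 9% toward 128:
  R: 103 + 2.25 = 105.25 → 105
  G: 27 + 9.09 = 36.09 → 36
  B: 80 + 0.09×(128−80) = 80 + 4.32 = 84.32 → 84

rgb(105, 36, 84)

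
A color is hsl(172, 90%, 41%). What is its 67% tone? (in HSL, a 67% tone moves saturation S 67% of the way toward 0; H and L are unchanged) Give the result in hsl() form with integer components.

hsl(172, 30%, 41%)

S moves 67% from 90 toward 0: 90 − 60.3 = 29.7 → 30.
H and L are unchanged.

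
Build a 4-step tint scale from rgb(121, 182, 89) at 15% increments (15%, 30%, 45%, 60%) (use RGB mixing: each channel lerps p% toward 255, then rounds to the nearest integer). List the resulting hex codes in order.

#8dc172, #a1cc8b, #b5d7a4, #c9e2bd

15%: (121 + 20.1 = 141.1→141, 182 + 10.95 = 192.95→193, 89 + 24.9 = 113.9→114) → #8dc172
30%: (121 + 40.2 = 161.2→161, 182 + 21.9 = 203.9→204, 89 + 49.8 = 138.8→139) → #a1cc8b
45%: (121 + 60.3 = 181.3→181, 182 + 32.85 = 214.85→215, 89 + 74.7 = 163.7→164) → #b5d7a4
60%: (121 + 80.4 = 201.4→201, 182 + 43.8 = 225.8→226, 89 + 99.6 = 188.6→189) → #c9e2bd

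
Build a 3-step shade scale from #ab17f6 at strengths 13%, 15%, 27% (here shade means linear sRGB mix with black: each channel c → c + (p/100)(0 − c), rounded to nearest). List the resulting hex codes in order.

#9514d6, #9114d1, #7d11b4

#ab17f6 is rgb(171, 23, 246).
13%: (171 − 22.23 = 148.77→149, 23 − 2.99 = 20.01→20, 246 − 31.98 = 214.02→214) → #9514d6
15%: (171 − 25.65 = 145.35→145, 23 − 3.45 = 19.55→20, 246 − 36.9 = 209.1→209) → #9114d1
27%: (171 − 46.17 = 124.83→125, 23 − 6.21 = 16.79→17, 246 − 66.42 = 179.58→180) → #7d11b4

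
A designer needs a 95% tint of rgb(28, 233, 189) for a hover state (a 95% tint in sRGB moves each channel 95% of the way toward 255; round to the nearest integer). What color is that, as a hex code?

#f4fefc

Per channel, c → c + 0.95(255 − c):
  R: 28 + 215.65 = 243.65 → 244
  G: 233 + 20.9 = 253.9 → 254
  B: 189 + 0.95×(255−189) = 189 + 62.7 = 251.7 → 252
rgb(244, 254, 252) = #f4fefc.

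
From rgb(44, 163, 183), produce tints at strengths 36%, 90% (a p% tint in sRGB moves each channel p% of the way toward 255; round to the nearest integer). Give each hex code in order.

#78C4D1, #EAF6F8

36%: (44 + 75.96 = 119.96→120, 163 + 33.12 = 196.12→196, 183 + 25.92 = 208.92→209) → #78C4D1
90%: (44 + 189.9 = 233.9→234, 163 + 82.8 = 245.8→246, 183 + 64.8 = 247.8→248) → #EAF6F8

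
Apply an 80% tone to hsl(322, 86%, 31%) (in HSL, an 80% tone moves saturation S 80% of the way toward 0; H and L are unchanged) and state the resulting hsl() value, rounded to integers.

S moves 80% from 86 toward 0: 86 − 68.8 = 17.2 → 17.
H and L are unchanged.

hsl(322, 17%, 31%)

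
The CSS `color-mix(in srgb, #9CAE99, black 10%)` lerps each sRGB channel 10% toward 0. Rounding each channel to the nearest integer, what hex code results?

#8C9D8A

#9CAE99 is rgb(156, 174, 153).
Per channel, c → c + 0.1(0 − c):
  R: 156 − 15.6 = 140.4 → 140
  G: 174 − 17.4 = 156.6 → 157
  B: 153 + 0.1×(0−153) = 153 − 15.3 = 137.7 → 138
rgb(140, 157, 138) = #8C9D8A.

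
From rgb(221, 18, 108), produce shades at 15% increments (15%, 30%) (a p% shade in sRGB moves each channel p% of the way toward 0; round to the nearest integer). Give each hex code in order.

#BC0F5C, #9B0D4C

15%: (221 − 33.15 = 187.85→188, 18 − 2.7 = 15.3→15, 108 − 16.2 = 91.8→92) → #BC0F5C
30%: (221 − 66.3 = 154.7→155, 18 − 5.4 = 12.6→13, 108 − 32.4 = 75.6→76) → #9B0D4C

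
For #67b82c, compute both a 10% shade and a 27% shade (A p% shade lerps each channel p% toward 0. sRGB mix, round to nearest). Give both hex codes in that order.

#67b82c is rgb(103, 184, 44).
10% shade:
  R: 103 + 0.1×(0−103) = 103 − 10.3 = 92.7 → 93
  G: 184 + 0.1×(0−184) = 184 − 18.4 = 165.6 → 166
  B: 44 − 4.4 = 39.6 → 40
  → #5da628
27% shade:
  R: 103 + 0.27×(0−103) = 103 − 27.81 = 75.19 → 75
  G: 184 − 49.68 = 134.32 → 134
  B: 44 − 11.88 = 32.12 → 32
  → #4b8620

#5da628, #4b8620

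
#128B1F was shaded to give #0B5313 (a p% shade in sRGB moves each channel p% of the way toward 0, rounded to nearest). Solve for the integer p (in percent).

#128B1F is rgb(18, 139, 31); #0B5313 is rgb(11, 83, 19).
On the G channel (widest range): 83 ≈ 139 + (p/100)(0 − 139), so p ≈ 100×(83 − 139)/(0 − 139) = -5600/-139 = 40.29.
p = 40 reproduces all three channels after rounding.

40%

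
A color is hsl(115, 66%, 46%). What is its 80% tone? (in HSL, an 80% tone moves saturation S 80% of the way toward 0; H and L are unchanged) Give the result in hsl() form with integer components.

S moves 80% from 66 toward 0: 66 − 52.8 = 13.2 → 13.
H and L are unchanged.

hsl(115, 13%, 46%)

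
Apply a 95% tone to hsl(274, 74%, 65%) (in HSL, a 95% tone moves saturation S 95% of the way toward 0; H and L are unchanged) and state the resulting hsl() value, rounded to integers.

S moves 95% from 74 toward 0: 74 − 70.3 = 3.7 → 4.
H and L are unchanged.

hsl(274, 4%, 65%)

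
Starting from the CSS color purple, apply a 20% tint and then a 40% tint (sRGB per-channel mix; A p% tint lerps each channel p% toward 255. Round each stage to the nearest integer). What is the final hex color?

CSS purple is rgb(128, 0, 128).
A 20% tint moves each channel 20% toward 255:
  R: 128 + 0.2×(255−128) = 128 + 25.4 = 153.4 → 153
  G: 0 + 0.2×(255−0) = 0 + 51 = 51 → 51
  B: 128 + 25.4 = 153.4 → 153
After the tint: rgb(153, 51, 153) = #993399.
A 40% tint moves each channel 40% toward 255:
  R: 153 + 40.8 = 193.8 → 194
  G: 51 + 0.4×(255−51) = 51 + 81.6 = 132.6 → 133
  B: 153 + 0.4×(255−153) = 153 + 40.8 = 193.8 → 194
rgb(194, 133, 194) = #C285C2.

#C285C2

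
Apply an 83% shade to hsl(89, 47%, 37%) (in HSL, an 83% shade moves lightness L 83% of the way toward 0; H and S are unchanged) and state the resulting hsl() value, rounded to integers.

L moves 83% from 37 toward 0: 37 − 30.71 = 6.29 → 6.
H and S are unchanged.

hsl(89, 47%, 6%)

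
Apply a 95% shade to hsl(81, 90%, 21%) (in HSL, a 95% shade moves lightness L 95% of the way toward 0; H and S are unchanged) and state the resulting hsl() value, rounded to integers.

L moves 95% from 21 toward 0: 21 − 19.95 = 1.05 → 1.
H and S are unchanged.

hsl(81, 90%, 1%)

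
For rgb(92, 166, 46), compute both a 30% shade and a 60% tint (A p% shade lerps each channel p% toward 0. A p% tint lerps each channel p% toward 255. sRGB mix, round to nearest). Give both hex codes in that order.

30% shade:
  R: 92 + 0.3×(0−92) = 92 − 27.6 = 64.4 → 64
  G: 166 + 0.3×(0−166) = 166 − 49.8 = 116.2 → 116
  B: 46 − 13.8 = 32.2 → 32
  → #407420
60% tint:
  R: 92 + 0.6×(255−92) = 92 + 97.8 = 189.8 → 190
  G: 166 + 53.4 = 219.4 → 219
  B: 46 + 0.6×(255−46) = 46 + 125.4 = 171.4 → 171
  → #bedbab

#407420, #bedbab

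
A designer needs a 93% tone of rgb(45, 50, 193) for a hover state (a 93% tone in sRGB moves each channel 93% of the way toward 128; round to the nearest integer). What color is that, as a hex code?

A 93% tone moves each channel 93% toward 128:
  R: 45 + 77.19 = 122.19 → 122
  G: 50 + 72.54 = 122.54 → 123
  B: 193 − 60.45 = 132.55 → 133
rgb(122, 123, 133) = #7a7b85.

#7a7b85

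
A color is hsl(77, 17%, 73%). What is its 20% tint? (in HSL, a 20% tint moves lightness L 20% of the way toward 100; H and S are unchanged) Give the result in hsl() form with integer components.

L moves 20% from 73 toward 100: 73 + 5.4 = 78.4 → 78.
H and S are unchanged.

hsl(77, 17%, 78%)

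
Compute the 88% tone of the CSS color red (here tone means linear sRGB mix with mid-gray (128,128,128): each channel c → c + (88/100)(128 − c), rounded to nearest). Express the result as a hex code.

#8f7171

CSS red is rgb(255, 0, 0).
An 88% tone moves each channel 88% toward 128:
  R: 255 + 0.88×(128−255) = 255 − 111.76 = 143.24 → 143
  G: 0 + 0.88×(128−0) = 0 + 112.64 = 112.64 → 113
  B: 0 + 0.88×(128−0) = 0 + 112.64 = 112.64 → 113
rgb(143, 113, 113) = #8f7171.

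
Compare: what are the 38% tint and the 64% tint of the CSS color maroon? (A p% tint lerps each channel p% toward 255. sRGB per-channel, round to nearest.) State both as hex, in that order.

CSS maroon is rgb(128, 0, 0).
38% tint:
  R: 128 + 0.38×(255−128) = 128 + 48.26 = 176.26 → 176
  G: 0 + 96.9 = 96.9 → 97
  B: 0 + 0.38×(255−0) = 0 + 96.9 = 96.9 → 97
  → #B06161
64% tint:
  R: 128 + 0.64×(255−128) = 128 + 81.28 = 209.28 → 209
  G: 0 + 0.64×(255−0) = 0 + 163.2 = 163.2 → 163
  B: 0 + 0.64×(255−0) = 0 + 163.2 = 163.2 → 163
  → #D1A3A3

#B06161, #D1A3A3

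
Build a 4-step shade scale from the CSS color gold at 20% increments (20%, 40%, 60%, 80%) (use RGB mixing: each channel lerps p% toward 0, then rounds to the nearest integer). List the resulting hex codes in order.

#CCAC00, #998100, #665600, #332B00

CSS gold is rgb(255, 215, 0).
20%: (255 − 51 = 204→204, 215 − 43 = 172→172, 0→0) → #CCAC00
40%: (255 − 102 = 153→153, 215 − 86 = 129→129, 0→0) → #998100
60%: (255 − 153 = 102→102, 215 − 129 = 86→86, 0→0) → #665600
80%: (255 − 204 = 51→51, 215 − 172 = 43→43, 0→0) → #332B00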